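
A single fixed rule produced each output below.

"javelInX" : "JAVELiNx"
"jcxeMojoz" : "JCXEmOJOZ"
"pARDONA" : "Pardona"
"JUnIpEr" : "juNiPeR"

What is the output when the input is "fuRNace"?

FUrnACE

Each output is the input with this applied: flip the case of every letter.
"fuRNace" → "FUrnACE".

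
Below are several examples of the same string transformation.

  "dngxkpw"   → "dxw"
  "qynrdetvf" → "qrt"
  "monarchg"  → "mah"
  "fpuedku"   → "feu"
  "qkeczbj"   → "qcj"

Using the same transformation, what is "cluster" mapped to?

csr

The transformation: keep one character in every 3, starting at position 1 (positions 1st, 4th, 7th, ...).
On "cluster" that produces "csr".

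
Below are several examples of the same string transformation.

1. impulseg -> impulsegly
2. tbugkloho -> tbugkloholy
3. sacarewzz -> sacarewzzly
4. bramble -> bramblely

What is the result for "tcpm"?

Rule — append "ly".
For "tcpm" the result is "tcpmly".

tcpmly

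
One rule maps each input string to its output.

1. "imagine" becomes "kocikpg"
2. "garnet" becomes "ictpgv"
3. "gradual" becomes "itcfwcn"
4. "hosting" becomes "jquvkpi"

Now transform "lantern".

ncpvgtp

The pattern: shift every letter 2 places forward in the alphabet (wrapping around).
So "lantern" becomes "ncpvgtp".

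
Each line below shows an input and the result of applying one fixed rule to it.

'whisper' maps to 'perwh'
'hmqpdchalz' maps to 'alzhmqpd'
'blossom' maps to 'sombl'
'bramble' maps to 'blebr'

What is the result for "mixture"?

Rule — move the last 3 characters to the front (rotate right by 3), then delete the last 2 characters.
Starting from "mixture": after the first operation, "uremixt"; after the second, "uremi".
(Check on "hmqpdchalz": → "alzhmqpdch" → "alzhmqpd" ✓)

uremi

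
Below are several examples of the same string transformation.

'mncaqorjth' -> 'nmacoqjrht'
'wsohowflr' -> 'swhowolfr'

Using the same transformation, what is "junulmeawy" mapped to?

ujunmlaeyw

Each output is the input with this applied: swap each adjacent pair of characters (1↔2, 3↔4, ...).
Doing the same to "junulmeawy": "ujunmlaeyw".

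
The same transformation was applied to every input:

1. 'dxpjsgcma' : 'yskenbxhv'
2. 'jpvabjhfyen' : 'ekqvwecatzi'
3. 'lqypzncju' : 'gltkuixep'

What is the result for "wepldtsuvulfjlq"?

rzkgyonpqpgaegl

Each output is the input with this applied: shift every letter 5 places backward in the alphabet (wrapping around).
Doing the same to "wepldtsuvulfjlq": "rzkgyonpqpgaegl".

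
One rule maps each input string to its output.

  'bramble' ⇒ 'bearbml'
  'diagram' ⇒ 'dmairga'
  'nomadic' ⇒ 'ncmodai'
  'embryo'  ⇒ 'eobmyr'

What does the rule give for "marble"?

In each case the input is transformed by: move the last character to the front, then swap each adjacent pair of characters (1↔2, 3↔4, ...).
Applying both steps to "marble": "emarbl", then "meralb".
(Check on "bramble": → "ebrambl" → "bearbml" ✓)

meralb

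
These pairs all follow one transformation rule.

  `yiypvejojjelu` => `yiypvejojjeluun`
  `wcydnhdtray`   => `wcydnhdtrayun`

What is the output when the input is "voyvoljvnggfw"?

voyvoljvnggfwun

In each case the input is transformed by: append "un".
"voyvoljvnggfw" → "voyvoljvnggfwun".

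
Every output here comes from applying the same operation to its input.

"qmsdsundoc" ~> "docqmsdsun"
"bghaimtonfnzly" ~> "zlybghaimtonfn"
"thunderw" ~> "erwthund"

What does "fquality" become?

ityfqual

What's happening: move the last 3 characters to the front (rotate right by 3).
So "fquality" becomes "ityfqual".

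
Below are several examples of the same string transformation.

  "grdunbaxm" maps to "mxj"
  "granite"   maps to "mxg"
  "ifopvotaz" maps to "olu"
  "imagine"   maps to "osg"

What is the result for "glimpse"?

mro

Looking at the pairs, the operation is to shift every letter 6 places forward in the alphabet (wrapping around), then keep only the first 3 characters.
On "glimpse": the first step gives "mrosvyk", and the second then gives "mro".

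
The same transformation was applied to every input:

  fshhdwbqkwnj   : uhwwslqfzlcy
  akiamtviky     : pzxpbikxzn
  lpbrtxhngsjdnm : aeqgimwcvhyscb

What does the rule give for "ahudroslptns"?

pwjsgdhaeich

What's happening: shift every letter 11 places backward in the alphabet (wrapping around).
"ahudroslptns" → "pwjsgdhaeich".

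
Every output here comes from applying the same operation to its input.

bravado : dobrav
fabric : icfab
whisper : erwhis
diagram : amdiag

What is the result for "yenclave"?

veyencl

In each case the input is transformed by: move the last 2 characters to the front (rotate right by 2), then delete the last character.
For "yenclave", step one produces "veyencla"; step two turns that into "veyencl".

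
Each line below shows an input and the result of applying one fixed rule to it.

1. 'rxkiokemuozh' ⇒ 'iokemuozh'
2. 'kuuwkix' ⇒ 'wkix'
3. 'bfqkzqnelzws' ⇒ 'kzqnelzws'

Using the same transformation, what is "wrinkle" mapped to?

Rule — delete the first 3 characters.
For "wrinkle" the result is "nkle".

nkle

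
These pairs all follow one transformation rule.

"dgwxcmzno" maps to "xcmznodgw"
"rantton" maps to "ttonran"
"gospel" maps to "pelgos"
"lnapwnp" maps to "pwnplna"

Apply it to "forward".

The transformation: move the first 3 characters to the end (rotate left by 3).
"forward" → "wardfor".

wardfor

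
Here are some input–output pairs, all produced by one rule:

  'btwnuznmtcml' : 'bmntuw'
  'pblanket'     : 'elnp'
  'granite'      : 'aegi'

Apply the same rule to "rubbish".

The transformation: keep every other character starting from the first (positions 1st, 3rd, 5th, ...), then sort the characters into alphabetical order.
Applying both steps to "rubbish": "rbih", then "bhir".

bhir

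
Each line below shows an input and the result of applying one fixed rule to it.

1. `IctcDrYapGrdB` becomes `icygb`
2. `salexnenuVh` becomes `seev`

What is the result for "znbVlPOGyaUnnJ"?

In each case the input is transformed by: keep one character in every 3, starting at position 1 (positions 1st, 4th, 7th, ...), then convert every letter to lowercase.
"znbVlPOGyaUnnJ" → "zVOan" → "zvoan".
(Check on "IctcDrYapGrdB": → "IcYGB" → "icygb" ✓)

zvoan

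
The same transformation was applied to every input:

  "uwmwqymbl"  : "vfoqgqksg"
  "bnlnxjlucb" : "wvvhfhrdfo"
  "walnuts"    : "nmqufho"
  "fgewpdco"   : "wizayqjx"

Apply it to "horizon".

The pattern: shift every letter 6 places backward in the alphabet (wrapping around), then move the last 2 characters to the front (rotate right by 2).
"horizon" → "bilctih" → "ihbilct".
(Check on "fgewpdco": → "zayqjxwi" → "wizayqjx" ✓)

ihbilct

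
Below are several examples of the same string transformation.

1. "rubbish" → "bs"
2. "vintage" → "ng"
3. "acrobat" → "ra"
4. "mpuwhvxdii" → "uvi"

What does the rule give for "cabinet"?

The rule is to keep one character in every 3, starting at position 3 (positions 3rd, 6th, 9th, ...).
So "cabinet" becomes "be".

be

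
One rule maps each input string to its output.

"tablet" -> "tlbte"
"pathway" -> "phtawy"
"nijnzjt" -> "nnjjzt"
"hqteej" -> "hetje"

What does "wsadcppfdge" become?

The transformation: swap each adjacent pair of characters (1↔2, 3↔4, ...), then delete the first character.
Applying both steps to "wsadcppfdge": "swdapcfpgde", then "wdapcfpgde".

wdapcfpgde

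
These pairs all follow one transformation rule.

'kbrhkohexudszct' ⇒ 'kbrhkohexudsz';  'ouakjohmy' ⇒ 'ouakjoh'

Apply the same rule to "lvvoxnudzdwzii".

lvvoxnudzdwz

Each output is the input with this applied: delete the last 2 characters.
Doing the same to "lvvoxnudzdwzii": "lvvoxnudzdwz".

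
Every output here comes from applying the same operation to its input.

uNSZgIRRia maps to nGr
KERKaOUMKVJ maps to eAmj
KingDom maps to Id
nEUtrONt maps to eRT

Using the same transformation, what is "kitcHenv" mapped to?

Each output is the input with this applied: keep one character in every 3, starting at position 2 (positions 2nd, 5th, 8th, ...), then flip the case of every letter.
On "kitcHenv": the first step gives "iHv", and the second then gives "IhV".

IhV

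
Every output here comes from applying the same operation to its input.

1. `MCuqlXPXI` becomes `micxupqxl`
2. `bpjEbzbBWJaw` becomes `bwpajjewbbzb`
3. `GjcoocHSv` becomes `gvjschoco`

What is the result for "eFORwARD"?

The rule is to take characters alternately from the front and the back (1st, last, 2nd, 2nd-last, ...), then convert every letter to lowercase.
"eFORwARD" → "eDFROARw" → "edfroarw".

edfroarw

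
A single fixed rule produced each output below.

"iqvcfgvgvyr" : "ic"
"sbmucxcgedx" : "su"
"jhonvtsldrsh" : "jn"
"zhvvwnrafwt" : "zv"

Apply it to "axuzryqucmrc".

In each case the input is transformed by: keep one character in every 3, starting at position 1 (positions 1st, 4th, 7th, ...), then delete the last 2 characters.
"axuzryqucmrc" → "azqm" → "az".

az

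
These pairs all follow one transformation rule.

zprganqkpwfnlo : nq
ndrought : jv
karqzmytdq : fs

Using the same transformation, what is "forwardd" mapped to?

ff

The transformation: shift every letter 2 places forward in the alphabet (wrapping around), then keep only the last 2 characters.
For "forwardd", step one produces "hqtyctff"; step two turns that into "ff".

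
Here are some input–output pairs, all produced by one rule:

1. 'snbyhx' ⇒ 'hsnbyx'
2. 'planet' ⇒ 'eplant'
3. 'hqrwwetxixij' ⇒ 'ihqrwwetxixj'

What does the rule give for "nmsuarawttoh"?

Each output is the input with this applied: move the last character to the front, then swap the first and last characters.
On "nmsuarawttoh": the first step gives "hnmsuarawtto", and the second then gives "onmsuarawtth".
(Check on "snbyhx": → "xsnbyh" → "hsnbyx" ✓)

onmsuarawtth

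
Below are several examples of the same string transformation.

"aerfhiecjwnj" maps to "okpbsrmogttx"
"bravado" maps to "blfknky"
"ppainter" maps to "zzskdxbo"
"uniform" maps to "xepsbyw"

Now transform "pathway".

kzrdkgi

The rule is to shift every letter 10 places forward in the alphabet (wrapping around), then swap each adjacent pair of characters (1↔2, 3↔4, ...).
Starting from "pathway": after the first operation, "zkdrgki"; after the second, "kzrdkgi".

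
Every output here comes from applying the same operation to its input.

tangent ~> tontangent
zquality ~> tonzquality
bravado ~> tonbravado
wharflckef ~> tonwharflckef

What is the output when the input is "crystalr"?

toncrystalr

The pattern: prepend "ton".
On "crystalr" that produces "toncrystalr".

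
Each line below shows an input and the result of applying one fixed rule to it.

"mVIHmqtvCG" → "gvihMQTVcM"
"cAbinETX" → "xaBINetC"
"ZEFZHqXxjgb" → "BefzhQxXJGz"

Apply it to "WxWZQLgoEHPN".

nXwzqlGOehpw

Rule — flip the case of every letter, then swap the first and last characters.
Starting from "WxWZQLgoEHPN": after the first operation, "wXwzqlGOehpn"; after the second, "nXwzqlGOehpw".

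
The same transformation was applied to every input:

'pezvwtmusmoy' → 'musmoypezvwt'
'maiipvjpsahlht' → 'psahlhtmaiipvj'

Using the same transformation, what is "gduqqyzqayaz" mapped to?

zqayazgduqqy

What's happening: swap the front and back halves of the string.
For "gduqqyzqayaz" the result is "zqayazgduqqy".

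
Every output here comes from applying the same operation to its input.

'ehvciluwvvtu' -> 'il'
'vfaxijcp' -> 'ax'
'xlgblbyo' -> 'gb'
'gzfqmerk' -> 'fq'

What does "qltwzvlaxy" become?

The rule is to swap the front and back halves of the string, then keep only the last 2 characters.
For "qltwzvlaxy", step one produces "vlaxyqltwz"; step two turns that into "wz".

wz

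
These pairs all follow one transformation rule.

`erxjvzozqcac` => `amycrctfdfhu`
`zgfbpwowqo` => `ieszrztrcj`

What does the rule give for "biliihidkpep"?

ollklgnshsel

Looking at the pairs, the operation is to move the first 2 characters to the end (rotate left by 2), then shift every letter 3 places forward in the alphabet (wrapping around).
Working it through for "biliihidkpep": intermediate "liihidkpepbi", final "ollklgnshsel".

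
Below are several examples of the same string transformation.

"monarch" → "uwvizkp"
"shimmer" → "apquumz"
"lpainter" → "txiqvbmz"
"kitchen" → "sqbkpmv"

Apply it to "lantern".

Each output is the input with this applied: shift every letter 8 places forward in the alphabet (wrapping around).
For "lantern" the result is "tivbmzv".

tivbmzv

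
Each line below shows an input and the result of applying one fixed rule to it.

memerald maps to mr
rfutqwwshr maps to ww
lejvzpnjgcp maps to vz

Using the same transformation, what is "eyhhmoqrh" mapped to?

ry

Rule — sort the characters into alphabetical order, then keep only the last 2 characters.
On "eyhhmoqrh": the first step gives "ehhhmoqry", and the second then gives "ry".
(Check on "memerald": → "adeelmmr" → "mr" ✓)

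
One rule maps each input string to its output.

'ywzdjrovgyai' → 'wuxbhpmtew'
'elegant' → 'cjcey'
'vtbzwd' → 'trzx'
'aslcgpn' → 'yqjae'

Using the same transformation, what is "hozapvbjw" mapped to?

fmxyntz

What's happening: shift every letter 2 places backward in the alphabet (wrapping around), then delete the last 2 characters.
For "hozapvbjw", step one produces "fmxyntzhu"; step two turns that into "fmxyntz".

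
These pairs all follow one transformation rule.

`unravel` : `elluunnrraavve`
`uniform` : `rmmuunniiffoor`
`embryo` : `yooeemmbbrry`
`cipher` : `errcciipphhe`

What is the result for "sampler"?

errssaammpplle

The pattern: double every character, then move the last 3 characters to the front (rotate right by 3).
On "sampler" that produces "errssaammpplle".
(Check on "unravel": → "uunnrraavveell" → "elluunnrraavve" ✓)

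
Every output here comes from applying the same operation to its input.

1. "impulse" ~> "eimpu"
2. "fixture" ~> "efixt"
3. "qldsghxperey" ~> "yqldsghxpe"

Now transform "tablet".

The rule is to move the last character to the front, then delete the last 2 characters.
"tablet" → "ttable" → "ttab".

ttab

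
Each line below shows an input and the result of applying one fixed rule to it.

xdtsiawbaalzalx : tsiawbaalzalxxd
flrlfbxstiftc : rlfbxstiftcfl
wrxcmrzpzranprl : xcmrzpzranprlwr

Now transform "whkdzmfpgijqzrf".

kdzmfpgijqzrfwh

What's happening: move the first 2 characters to the end (rotate left by 2).
On "whkdzmfpgijqzrf" that produces "kdzmfpgijqzrfwh".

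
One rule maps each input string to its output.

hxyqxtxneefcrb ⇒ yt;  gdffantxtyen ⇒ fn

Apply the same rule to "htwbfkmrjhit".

wk

Each output is the input with this applied: keep one character in every 3, starting at position 3 (positions 3rd, 6th, 9th, ...), then keep only the first 2 characters.
On "htwbfkmrjhit": the first step gives "wkjt", and the second then gives "wk".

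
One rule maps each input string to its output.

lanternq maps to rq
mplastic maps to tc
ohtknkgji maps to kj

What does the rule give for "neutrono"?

Each output is the input with this applied: keep every other character starting from the second (positions 2nd, 4th, 6th, ...), then keep only the last 2 characters.
On "neutrono": the first step gives "etoo", and the second then gives "oo".
(Check on "ohtknkgji": → "hkkj" → "kj" ✓)

oo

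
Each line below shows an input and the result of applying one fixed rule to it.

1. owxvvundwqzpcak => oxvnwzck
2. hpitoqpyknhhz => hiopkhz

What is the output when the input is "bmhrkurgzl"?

The pattern: keep every other character starting from the first (positions 1st, 3rd, 5th, ...).
"bmhrkurgzl" → "bhkrz".

bhkrz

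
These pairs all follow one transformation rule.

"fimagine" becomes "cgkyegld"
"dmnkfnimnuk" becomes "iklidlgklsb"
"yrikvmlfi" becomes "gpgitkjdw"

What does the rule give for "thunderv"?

tfslbcpr

Looking at the pairs, the operation is to shift every letter 2 places backward in the alphabet (wrapping around), then swap the first and last characters.
Applying both steps to "thunderv": "rfslbcpt", then "tfslbcpr".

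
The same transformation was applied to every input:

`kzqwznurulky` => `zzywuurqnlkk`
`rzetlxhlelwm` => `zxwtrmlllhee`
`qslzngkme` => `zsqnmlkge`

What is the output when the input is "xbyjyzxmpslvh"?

The rule is to sort the characters into reverse alphabetical order.
Applying that to "xbyjyzxmpslvh" gives "zyyxxvspmljhb".

zyyxxvspmljhb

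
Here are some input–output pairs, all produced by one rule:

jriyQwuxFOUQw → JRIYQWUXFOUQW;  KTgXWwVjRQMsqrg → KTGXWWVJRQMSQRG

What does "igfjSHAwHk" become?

The rule is to convert every letter to uppercase.
"igfjSHAwHk" → "IGFJSHAWHK".

IGFJSHAWHK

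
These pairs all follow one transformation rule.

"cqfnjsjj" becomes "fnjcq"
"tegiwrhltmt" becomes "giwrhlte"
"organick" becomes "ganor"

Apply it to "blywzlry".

ywzbl

The rule is to delete the last 3 characters, then move the first 2 characters to the end (rotate left by 2).
So "blywzlry" becomes "ywzbl".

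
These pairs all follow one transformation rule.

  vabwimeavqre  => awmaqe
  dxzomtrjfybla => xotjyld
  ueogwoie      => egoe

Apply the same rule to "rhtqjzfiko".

The pattern: move the first character to the end, then keep every other character starting from the first (positions 1st, 3rd, 5th, ...).
Applying both steps to "rhtqjzfiko": "htqjzfikor", then "hqzio".

hqzio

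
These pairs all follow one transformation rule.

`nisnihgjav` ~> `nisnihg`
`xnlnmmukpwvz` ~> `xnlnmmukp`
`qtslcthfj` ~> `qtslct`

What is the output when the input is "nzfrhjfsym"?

nzfrhjf

Looking at the pairs, the operation is to delete the last 3 characters.
Doing the same to "nzfrhjfsym": "nzfrhjf".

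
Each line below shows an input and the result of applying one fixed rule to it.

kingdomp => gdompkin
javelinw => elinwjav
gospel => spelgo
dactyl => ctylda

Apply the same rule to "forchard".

Looking at the pairs, the operation is to swap the front and back halves of the string, then move the last character to the front.
On "forchard": the first step gives "hardforc", and the second then gives "chardfor".

chardfor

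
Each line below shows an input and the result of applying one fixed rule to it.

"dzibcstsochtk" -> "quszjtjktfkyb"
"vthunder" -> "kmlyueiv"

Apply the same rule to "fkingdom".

Rule — swap each adjacent pair of characters (1↔2, 3↔4, ...), then shift every letter 9 places backward in the alphabet (wrapping around).
For "fkingdom", step one produces "kfnidgmo"; step two turns that into "bwezuxdf".

bwezuxdf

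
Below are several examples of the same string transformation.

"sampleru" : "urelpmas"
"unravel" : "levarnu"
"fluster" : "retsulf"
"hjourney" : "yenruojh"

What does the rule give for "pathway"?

yawhtap

Rule — reverse the string.
For "pathway" the result is "yawhtap".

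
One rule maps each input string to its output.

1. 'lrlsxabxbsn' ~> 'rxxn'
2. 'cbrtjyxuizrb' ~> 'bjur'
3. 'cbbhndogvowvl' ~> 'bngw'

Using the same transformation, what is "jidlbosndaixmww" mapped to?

Each output is the input with this applied: keep one character in every 3, starting at position 2 (positions 2nd, 5th, 8th, ...).
So "jidlbosndaixmww" becomes "ibniw".

ibniw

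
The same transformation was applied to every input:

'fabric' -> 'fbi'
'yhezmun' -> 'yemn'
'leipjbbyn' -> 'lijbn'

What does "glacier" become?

The pattern: keep every other character starting from the first (positions 1st, 3rd, 5th, ...).
Applying that to "glacier" gives "gair".

gair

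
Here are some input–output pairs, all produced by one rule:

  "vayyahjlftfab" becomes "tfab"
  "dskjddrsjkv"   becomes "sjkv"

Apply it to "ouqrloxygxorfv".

orfv

Each output is the input with this applied: keep only the last 4 characters.
For "ouqrloxygxorfv" the result is "orfv".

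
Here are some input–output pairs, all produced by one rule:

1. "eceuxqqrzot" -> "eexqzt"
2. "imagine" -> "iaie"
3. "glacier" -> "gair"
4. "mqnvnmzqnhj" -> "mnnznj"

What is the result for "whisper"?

The pattern: keep every other character starting from the first (positions 1st, 3rd, 5th, ...).
Doing the same to "whisper": "wipr".

wipr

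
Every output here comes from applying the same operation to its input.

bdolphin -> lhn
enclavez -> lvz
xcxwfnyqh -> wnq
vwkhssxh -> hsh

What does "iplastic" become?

atc

Rule — delete the first 3 characters, then keep every other character starting from the first (positions 1st, 3rd, 5th, ...).
"iplastic" → "atc".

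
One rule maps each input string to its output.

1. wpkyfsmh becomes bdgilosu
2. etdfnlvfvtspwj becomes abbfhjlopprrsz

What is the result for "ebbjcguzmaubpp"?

What's happening: shift every letter 4 places backward in the alphabet (wrapping around), then sort the characters into alphabetical order.
For "ebbjcguzmaubpp" the result is "acfillqqvwxxxy".
(Check on "wpkyfsmh": → "slguboid" → "bdgilosu" ✓)

acfillqqvwxxxy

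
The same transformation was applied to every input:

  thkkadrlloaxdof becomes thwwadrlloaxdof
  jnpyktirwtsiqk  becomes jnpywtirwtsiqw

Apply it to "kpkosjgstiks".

The rule is to replace every "k" with "w".
Doing the same to "kpkosjgstiks": "wpwosjgstiws".

wpwosjgstiws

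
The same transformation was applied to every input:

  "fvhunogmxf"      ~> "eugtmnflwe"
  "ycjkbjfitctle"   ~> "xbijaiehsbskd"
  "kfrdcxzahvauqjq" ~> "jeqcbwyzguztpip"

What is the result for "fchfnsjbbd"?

Each output is the input with this applied: shift every letter 1 place backward in the alphabet (wrapping around).
For "fchfnsjbbd" the result is "ebgemriaac".

ebgemriaac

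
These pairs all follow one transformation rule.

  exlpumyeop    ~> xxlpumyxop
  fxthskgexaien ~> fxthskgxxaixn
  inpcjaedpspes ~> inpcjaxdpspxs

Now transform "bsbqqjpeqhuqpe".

The pattern: replace every "e" with "x".
So "bsbqqjpeqhuqpe" becomes "bsbqqjpxqhuqpx".

bsbqqjpxqhuqpx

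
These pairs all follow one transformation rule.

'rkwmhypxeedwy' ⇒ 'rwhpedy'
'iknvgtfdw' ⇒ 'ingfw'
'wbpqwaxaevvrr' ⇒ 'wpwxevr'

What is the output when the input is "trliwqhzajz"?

tlwhaz

Each output is the input with this applied: keep every other character starting from the first (positions 1st, 3rd, 5th, ...).
Doing the same to "trliwqhzajz": "tlwhaz".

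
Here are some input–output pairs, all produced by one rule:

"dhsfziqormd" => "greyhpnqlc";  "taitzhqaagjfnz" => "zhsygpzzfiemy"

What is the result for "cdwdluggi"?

Rule — delete the first character, then shift every letter 1 place backward in the alphabet (wrapping around).
On "cdwdluggi": the first step gives "dwdluggi", and the second then gives "cvcktffh".

cvcktffh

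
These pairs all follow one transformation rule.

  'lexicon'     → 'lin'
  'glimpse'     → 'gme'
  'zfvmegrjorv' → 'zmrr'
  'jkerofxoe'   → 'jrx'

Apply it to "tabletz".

In each case the input is transformed by: keep one character in every 3, starting at position 1 (positions 1st, 4th, 7th, ...).
Doing the same to "tabletz": "tlz".

tlz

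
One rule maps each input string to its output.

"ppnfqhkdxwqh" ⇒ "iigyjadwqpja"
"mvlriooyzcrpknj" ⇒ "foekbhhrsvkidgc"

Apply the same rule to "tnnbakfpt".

The pattern: shift every letter 7 places backward in the alphabet (wrapping around).
Applying that to "tnnbakfpt" gives "mggutdyim".

mggutdyim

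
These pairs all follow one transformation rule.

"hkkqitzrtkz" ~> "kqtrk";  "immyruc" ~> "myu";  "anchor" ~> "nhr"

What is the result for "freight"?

The pattern: keep every other character starting from the second (positions 2nd, 4th, 6th, ...).
"freight" → "rih".

rih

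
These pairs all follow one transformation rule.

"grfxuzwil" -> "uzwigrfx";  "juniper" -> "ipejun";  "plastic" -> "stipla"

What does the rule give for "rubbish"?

Looking at the pairs, the operation is to delete the last character, then swap the front and back halves of the string.
"rubbish" → "rubbis" → "bisrub".

bisrub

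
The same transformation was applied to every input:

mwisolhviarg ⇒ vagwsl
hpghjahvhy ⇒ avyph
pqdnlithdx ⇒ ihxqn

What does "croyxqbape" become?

In each case the input is transformed by: keep every other character starting from the second (positions 2nd, 4th, 6th, ...), then move the last 3 characters to the front (rotate right by 3).
Applying that to "croyxqbape" gives "qaery".

qaery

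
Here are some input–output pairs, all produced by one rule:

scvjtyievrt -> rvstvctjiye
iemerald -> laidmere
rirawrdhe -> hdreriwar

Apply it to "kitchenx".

nekxtihc

Looking at the pairs, the operation is to move the last 3 characters to the front (rotate right by 3), then swap each adjacent pair of characters (1↔2, 3↔4, ...).
For "kitchenx", step one produces "enxkitch"; step two turns that into "nekxtihc".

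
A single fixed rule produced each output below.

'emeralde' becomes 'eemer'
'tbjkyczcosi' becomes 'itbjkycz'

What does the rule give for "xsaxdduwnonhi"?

What's happening: move the last character to the front, then delete the last 3 characters.
Working it through for "xsaxdduwnonhi": intermediate "ixsaxdduwnonh", final "ixsaxdduwn".

ixsaxdduwn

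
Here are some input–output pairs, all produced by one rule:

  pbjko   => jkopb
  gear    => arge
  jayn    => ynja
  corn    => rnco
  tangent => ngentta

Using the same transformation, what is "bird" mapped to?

rdbi

In each case the input is transformed by: move the first 2 characters to the end (rotate left by 2).
Applying that to "bird" gives "rdbi".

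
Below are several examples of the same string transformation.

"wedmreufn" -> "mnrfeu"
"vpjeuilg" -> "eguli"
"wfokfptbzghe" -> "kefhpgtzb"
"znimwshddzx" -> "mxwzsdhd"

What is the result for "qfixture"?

Rule — delete the first 3 characters, then take characters alternately from the front and the back (1st, last, 2nd, 2nd-last, ...).
For "qfixture", step one produces "xture"; step two turns that into "xetru".
(Check on "znimwshddzx": → "mwshddzx" → "mxwzsdhd" ✓)

xetru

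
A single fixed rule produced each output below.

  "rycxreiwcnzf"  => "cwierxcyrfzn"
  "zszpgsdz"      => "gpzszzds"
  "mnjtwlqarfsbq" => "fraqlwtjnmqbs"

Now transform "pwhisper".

Each output is the input with this applied: reverse the string, then move the first 3 characters to the end (rotate left by 3).
Working it through for "pwhisper": intermediate "repsihwp", final "sihwprep".

sihwprep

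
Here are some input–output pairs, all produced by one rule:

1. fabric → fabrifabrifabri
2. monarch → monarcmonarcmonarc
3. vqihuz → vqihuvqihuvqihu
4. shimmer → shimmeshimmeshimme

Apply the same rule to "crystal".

In each case the input is transformed by: delete the last character, then write the whole string 3 times in a row.
Applying that to "crystal" gives "crystacrystacrysta".

crystacrystacrysta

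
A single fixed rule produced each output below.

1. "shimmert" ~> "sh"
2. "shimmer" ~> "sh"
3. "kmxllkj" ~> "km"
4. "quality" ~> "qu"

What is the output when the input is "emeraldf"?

em

Each output is the input with this applied: keep only the first 2 characters.
So "emeraldf" becomes "em".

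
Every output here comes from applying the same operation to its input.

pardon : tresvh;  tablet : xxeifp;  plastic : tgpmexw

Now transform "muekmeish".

qlywimoiq

Looking at the pairs, the operation is to shift every letter 4 places forward in the alphabet (wrapping around), then take characters alternately from the front and the back (1st, last, 2nd, 2nd-last, ...).
For "muekmeish", step one produces "qyioqimwl"; step two turns that into "qlywimoiq".
(Check on "pardon": → "tevhsr" → "tresvh" ✓)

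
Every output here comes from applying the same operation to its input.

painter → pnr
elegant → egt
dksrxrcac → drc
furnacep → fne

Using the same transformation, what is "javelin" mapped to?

Rule — keep one character in every 3, starting at position 1 (positions 1st, 4th, 7th, ...).
For "javelin" the result is "jen".

jen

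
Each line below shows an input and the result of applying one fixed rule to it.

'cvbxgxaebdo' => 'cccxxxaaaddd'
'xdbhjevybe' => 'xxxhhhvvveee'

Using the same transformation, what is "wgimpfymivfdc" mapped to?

Looking at the pairs, the operation is to keep one character in every 3, starting at position 1 (positions 1st, 4th, 7th, ...), then repeat every character 3 times.
So "wgimpfymivfdc" becomes "wwwmmmyyyvvvccc".

wwwmmmyyyvvvccc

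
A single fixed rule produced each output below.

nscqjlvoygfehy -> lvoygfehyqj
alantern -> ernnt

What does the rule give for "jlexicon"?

conxi

The pattern: delete the first 3 characters, then move the first 2 characters to the end (rotate left by 2).
For "jlexicon", step one produces "xicon"; step two turns that into "conxi".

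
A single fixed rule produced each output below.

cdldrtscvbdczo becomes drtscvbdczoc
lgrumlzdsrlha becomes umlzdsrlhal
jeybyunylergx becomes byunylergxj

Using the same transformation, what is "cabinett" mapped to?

inettc

The pattern: move the first character to the end, then delete the first 2 characters.
For "cabinett", step one produces "abinettc"; step two turns that into "inettc".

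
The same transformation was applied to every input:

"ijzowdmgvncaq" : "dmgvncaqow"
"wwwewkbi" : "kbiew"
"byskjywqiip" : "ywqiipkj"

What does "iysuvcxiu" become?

cxiuuv

The rule is to delete the first 3 characters, then move the first 2 characters to the end (rotate left by 2).
Working it through for "iysuvcxiu": intermediate "uvcxiu", final "cxiuuv".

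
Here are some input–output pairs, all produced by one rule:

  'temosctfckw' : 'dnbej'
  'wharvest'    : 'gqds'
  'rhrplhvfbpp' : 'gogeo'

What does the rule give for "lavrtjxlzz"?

zqiky

In each case the input is transformed by: shift every letter 1 place backward in the alphabet (wrapping around), then keep every other character starting from the second (positions 2nd, 4th, 6th, ...).
"lavrtjxlzz" → "kzuqsiwkyy" → "zqiky".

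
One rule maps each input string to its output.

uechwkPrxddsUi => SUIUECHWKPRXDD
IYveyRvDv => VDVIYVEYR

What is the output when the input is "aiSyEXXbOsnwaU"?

What's happening: move the last 3 characters to the front (rotate right by 3), then convert every letter to uppercase.
Starting from "aiSyEXXbOsnwaU": after the first operation, "waUaiSyEXXbOsn"; after the second, "WAUAISYEXXBOSN".
(Check on "uechwkPrxddsUi": → "sUiuechwkPrxdd" → "SUIUECHWKPRXDD" ✓)

WAUAISYEXXBOSN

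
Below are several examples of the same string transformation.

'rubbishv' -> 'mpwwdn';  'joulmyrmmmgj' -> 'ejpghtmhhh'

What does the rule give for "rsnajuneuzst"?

mnivepizpu

The pattern: shift every letter 5 places backward in the alphabet (wrapping around), then delete the last 2 characters.
On "rsnajuneuzst": the first step gives "mnivepizpuno", and the second then gives "mnivepizpu".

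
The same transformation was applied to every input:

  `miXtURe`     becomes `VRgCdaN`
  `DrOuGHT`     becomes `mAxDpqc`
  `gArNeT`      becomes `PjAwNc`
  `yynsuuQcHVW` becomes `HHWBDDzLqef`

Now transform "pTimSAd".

Rule — flip the case of every letter, then shift every letter 9 places forward in the alphabet (wrapping around).
Working it through for "pTimSAd": intermediate "PtIMsaD", final "YcRVbjM".

YcRVbjM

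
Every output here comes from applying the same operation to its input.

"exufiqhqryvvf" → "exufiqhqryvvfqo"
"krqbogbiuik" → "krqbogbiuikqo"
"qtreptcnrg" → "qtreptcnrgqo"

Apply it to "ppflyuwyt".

ppflyuwytqo

Looking at the pairs, the operation is to append "qo".
Doing the same to "ppflyuwyt": "ppflyuwytqo".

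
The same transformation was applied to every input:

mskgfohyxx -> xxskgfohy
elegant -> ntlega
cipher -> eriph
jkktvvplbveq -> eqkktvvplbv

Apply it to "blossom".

omloss

What's happening: delete the first character, then move the last 2 characters to the front (rotate right by 2).
On "blossom": the first step gives "lossom", and the second then gives "omloss".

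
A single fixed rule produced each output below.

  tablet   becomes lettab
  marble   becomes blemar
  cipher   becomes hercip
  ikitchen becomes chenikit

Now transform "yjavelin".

elinyjav

Each output is the input with this applied: swap the front and back halves of the string.
For "yjavelin" the result is "elinyjav".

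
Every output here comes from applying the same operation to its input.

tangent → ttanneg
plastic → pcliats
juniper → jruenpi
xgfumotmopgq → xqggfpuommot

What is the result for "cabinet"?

ctaebni

In each case the input is transformed by: take characters alternately from the front and the back (1st, last, 2nd, 2nd-last, ...).
Doing the same to "cabinet": "ctaebni".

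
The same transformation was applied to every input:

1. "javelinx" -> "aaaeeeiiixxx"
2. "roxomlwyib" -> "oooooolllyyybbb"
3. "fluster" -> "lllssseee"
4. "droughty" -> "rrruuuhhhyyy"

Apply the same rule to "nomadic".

oooaaaiii

The rule is to keep every other character starting from the second (positions 2nd, 4th, 6th, ...), then repeat every character 3 times.
On "nomadic": the first step gives "oai", and the second then gives "oooaaaiii".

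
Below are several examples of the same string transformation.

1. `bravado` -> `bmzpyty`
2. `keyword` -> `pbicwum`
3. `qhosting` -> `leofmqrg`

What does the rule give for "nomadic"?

The rule is to shift every letter 2 places backward in the alphabet (wrapping around), then move the last 2 characters to the front (rotate right by 2).
Working it through for "nomadic": intermediate "lmkybga", final "galmkyb".

galmkyb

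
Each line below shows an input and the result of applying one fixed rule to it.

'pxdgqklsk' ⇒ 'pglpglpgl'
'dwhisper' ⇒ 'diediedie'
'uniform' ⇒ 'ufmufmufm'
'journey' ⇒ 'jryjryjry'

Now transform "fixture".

The rule is to keep one character in every 3, starting at position 1 (positions 1st, 4th, 7th, ...), then write the whole string 3 times in a row.
Working it through for "fixture": intermediate "fte", final "fteftefte".

fteftefte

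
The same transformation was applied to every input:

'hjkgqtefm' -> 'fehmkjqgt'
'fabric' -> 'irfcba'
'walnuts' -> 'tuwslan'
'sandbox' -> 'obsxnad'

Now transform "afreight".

hgatrfie

Each output is the input with this applied: move the last 3 characters to the front (rotate right by 3), then swap each adjacent pair of characters (1↔2, 3↔4, ...).
Applying that to "afreight" gives "hgatrfie".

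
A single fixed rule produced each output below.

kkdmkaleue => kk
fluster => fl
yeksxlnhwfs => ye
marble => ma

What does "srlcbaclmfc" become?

sr

What's happening: keep only the first 2 characters.
Applying that to "srlcbaclmfc" gives "sr".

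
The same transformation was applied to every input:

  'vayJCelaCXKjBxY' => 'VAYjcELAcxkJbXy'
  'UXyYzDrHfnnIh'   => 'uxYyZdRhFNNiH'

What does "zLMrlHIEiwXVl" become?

ZlmRLhieIWxvL

Rule — flip the case of every letter.
Doing the same to "zLMrlHIEiwXVl": "ZlmRLhieIWxvL".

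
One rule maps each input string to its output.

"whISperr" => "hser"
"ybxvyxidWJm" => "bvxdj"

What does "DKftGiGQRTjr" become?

The pattern: keep every other character starting from the second (positions 2nd, 4th, 6th, ...), then convert every letter to lowercase.
So "DKftGiGQRTjr" becomes "ktiqtr".

ktiqtr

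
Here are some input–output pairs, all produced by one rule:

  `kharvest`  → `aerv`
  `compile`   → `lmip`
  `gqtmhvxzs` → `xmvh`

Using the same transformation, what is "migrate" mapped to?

tgar

The transformation: take characters alternately from the front and the back (1st, last, 2nd, 2nd-last, ...), then keep only the last 4 characters.
On "migrate": the first step gives "meitgar", and the second then gives "tgar".
(Check on "kharvest": → "kthsaerv" → "aerv" ✓)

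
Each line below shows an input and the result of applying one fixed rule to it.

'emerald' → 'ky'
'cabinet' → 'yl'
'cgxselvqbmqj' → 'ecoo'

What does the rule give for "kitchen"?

gf

In each case the input is transformed by: shift every letter 2 places backward in the alphabet (wrapping around), then keep one character in every 3, starting at position 2 (positions 2nd, 5th, 8th, ...).
Starting from "kitchen": after the first operation, "igrafcl"; after the second, "gf".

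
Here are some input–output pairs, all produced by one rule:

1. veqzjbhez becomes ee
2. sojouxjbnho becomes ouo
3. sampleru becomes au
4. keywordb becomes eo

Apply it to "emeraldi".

ai

Each output is the input with this applied: keep one character in every 3, starting at position 2 (positions 2nd, 5th, 8th, ...), then keep only the vowels.
For "emeraldi", step one produces "mai"; step two turns that into "ai".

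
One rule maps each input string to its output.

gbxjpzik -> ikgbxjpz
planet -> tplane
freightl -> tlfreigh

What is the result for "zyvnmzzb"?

zbzyvnmz

The transformation: move the first 2 characters to the end (rotate left by 2), then swap the front and back halves of the string.
"zyvnmzzb" → "zbzyvnmz".
(Check on "gbxjpzik": → "xjpzikgb" → "ikgbxjpz" ✓)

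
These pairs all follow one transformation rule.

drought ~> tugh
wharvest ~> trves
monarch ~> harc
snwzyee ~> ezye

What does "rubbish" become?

hbis

Each output is the input with this applied: delete the first 3 characters, then move the last character to the front.
On "rubbish" that produces "hbis".
(Check on "wharvest": → "rvest" → "trves" ✓)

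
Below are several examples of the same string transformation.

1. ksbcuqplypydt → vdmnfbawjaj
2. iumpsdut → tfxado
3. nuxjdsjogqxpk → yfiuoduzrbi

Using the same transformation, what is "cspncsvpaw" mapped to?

In each case the input is transformed by: shift every letter 11 places forward in the alphabet (wrapping around), then delete the last 2 characters.
For "cspncsvpaw", step one produces "ndayndgalh"; step two turns that into "ndayndga".

ndayndga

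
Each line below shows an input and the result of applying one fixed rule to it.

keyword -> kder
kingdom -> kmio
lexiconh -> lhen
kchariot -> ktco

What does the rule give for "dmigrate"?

Rule — take characters alternately from the front and the back (1st, last, 2nd, 2nd-last, ...), then keep only the first 4 characters.
Applying both steps to "dmigrate": "demtiagr", then "demt".

demt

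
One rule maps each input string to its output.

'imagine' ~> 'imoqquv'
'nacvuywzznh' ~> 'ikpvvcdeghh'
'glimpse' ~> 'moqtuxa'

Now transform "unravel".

The pattern: sort the characters into alphabetical order, then shift every letter 8 places forward in the alphabet (wrapping around).
Starting from "unravel": after the first operation, "aelnruv"; after the second, "imtvzcd".
(Check on "nacvuywzznh": → "achnnuvwyzz" → "ikpvvcdeghh" ✓)

imtvzcd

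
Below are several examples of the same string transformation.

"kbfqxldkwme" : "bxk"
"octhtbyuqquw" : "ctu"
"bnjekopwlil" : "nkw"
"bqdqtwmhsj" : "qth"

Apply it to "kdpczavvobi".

Rule — delete the last 2 characters, then keep one character in every 3, starting at position 2 (positions 2nd, 5th, 8th, ...).
"kdpczavvobi" → "kdpczavvo" → "dzv".
(Check on "bqdqtwmhsj": → "bqdqtwmh" → "qth" ✓)

dzv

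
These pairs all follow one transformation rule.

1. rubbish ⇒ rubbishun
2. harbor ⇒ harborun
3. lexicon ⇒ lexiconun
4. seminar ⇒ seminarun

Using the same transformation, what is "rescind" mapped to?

Rule — append "un".
On "rescind" that produces "rescindun".

rescindun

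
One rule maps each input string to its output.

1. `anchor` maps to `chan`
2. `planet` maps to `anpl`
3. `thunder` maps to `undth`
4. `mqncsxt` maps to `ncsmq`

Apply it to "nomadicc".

The transformation: delete the last 2 characters, then move the first 2 characters to the end (rotate left by 2).
On "nomadicc": the first step gives "nomadi", and the second then gives "madino".

madino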